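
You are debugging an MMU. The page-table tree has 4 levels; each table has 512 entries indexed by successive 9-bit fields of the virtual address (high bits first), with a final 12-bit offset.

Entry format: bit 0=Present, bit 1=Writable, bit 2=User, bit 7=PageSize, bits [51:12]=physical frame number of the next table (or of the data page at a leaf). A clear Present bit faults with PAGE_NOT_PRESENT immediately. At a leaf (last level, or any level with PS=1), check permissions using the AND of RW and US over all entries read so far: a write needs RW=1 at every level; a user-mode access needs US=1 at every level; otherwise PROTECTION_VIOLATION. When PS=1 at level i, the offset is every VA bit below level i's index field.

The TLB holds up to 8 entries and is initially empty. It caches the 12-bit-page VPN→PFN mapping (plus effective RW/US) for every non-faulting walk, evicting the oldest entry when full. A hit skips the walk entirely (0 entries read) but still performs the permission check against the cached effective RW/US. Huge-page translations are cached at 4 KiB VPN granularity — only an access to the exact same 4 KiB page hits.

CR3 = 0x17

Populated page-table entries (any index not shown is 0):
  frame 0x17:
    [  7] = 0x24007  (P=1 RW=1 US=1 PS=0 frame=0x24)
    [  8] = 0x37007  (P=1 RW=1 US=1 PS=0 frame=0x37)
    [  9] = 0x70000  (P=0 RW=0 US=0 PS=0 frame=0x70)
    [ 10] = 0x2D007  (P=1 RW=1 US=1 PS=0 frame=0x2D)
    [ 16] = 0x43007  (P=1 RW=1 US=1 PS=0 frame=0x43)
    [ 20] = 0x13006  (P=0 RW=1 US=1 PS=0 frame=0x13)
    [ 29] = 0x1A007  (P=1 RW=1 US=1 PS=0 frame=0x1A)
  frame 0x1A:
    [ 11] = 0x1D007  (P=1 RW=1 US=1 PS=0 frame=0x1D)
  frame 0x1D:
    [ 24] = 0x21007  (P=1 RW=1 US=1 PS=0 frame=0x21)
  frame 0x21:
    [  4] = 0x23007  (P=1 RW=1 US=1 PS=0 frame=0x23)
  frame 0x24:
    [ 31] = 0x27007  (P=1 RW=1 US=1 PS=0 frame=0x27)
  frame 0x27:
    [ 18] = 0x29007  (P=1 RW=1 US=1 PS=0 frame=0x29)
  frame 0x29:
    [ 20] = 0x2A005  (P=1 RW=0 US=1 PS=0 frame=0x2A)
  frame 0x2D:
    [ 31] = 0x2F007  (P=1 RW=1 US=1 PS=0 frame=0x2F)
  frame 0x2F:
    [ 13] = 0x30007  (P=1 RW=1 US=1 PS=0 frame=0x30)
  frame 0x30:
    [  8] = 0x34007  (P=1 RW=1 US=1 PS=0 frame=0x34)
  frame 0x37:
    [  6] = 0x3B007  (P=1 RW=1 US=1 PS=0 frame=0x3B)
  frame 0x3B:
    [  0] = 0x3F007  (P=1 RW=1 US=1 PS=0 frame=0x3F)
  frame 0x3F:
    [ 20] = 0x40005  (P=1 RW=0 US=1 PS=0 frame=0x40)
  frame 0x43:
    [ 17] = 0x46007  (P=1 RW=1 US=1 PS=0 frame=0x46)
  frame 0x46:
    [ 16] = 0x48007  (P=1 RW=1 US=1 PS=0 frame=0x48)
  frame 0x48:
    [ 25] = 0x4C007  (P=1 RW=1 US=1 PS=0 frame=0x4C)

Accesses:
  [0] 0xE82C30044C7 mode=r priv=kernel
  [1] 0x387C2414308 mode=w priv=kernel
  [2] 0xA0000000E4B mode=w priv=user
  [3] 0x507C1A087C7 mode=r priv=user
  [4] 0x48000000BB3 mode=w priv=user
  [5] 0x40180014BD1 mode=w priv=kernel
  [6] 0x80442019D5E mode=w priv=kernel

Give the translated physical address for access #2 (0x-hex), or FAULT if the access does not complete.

Per-access translation:
#0 VA=0xE82C30044C7 (r,kernel):
  L0 @0x17[29] → 0x1A007  P=1,RW=1,US=1,PS=0
  L1 @0x1A[11] → 0x1D007  P=1,RW=1,US=1,PS=0
  L2 @0x1D[24] → 0x21007  P=1,RW=1,US=1,PS=0
  L3 @0x21[4] → 0x23007  P=1,RW=1,US=1,PS=0
  ⇒ phys 0x234C7  [4 reads]
#1 VA=0x387C2414308 (w,kernel):
  L0 @0x17[7] → 0x24007  P=1,RW=1,US=1,PS=0
  L1 @0x24[31] → 0x27007  P=1,RW=1,US=1,PS=0
  L2 @0x27[18] → 0x29007  P=1,RW=1,US=1,PS=0
  L3 @0x29[20] → 0x2A005  P=1,RW=0,US=1,PS=0
  ⇒ fault: PROTECTION_VIOLATION  — 4 lookups
#2 VA=0xA0000000E4B (w,user):
  L0 @0x17[20] → 0x13006  P=0,RW=1,US=1,PS=0
  ⇒ fault: PAGE_NOT_PRESENT  — 1 lookups
#3 VA=0x507C1A087C7 (r,user):
  L0 @0x17[10] → 0x2D007  P=1,RW=1,US=1,PS=0
  L1 @0x2D[31] → 0x2F007  P=1,RW=1,US=1,PS=0
  L2 @0x2F[13] → 0x30007  P=1,RW=1,US=1,PS=0
  L3 @0x30[8] → 0x34007  P=1,RW=1,US=1,PS=0
  ⇒ phys 0x347C7  [4 reads]
#4 VA=0x48000000BB3 (w,user):
  L0 @0x17[9] → 0x70000  P=0,RW=0,US=0,PS=0
  ⇒ fault: PAGE_NOT_PRESENT  — 1 lookups
#5 VA=0x40180014BD1 (w,kernel):
  L0 @0x17[8] → 0x37007  P=1,RW=1,US=1,PS=0
  L1 @0x37[6] → 0x3B007  P=1,RW=1,US=1,PS=0
  L2 @0x3B[0] → 0x3F007  P=1,RW=1,US=1,PS=0
  L3 @0x3F[20] → 0x40005  P=1,RW=0,US=1,PS=0
  ⇒ fault: PROTECTION_VIOLATION  — 4 lookups
#6 VA=0x80442019D5E (w,kernel):
  L0 @0x17[16] → 0x43007  P=1,RW=1,US=1,PS=0
  L1 @0x43[17] → 0x46007  P=1,RW=1,US=1,PS=0
  L2 @0x46[16] → 0x48007  P=1,RW=1,US=1,PS=0
  L3 @0x48[25] → 0x4C007  P=1,RW=1,US=1,PS=0
  ⇒ phys 0x4CD5E  [4 reads]

Access #2 PA: FAULT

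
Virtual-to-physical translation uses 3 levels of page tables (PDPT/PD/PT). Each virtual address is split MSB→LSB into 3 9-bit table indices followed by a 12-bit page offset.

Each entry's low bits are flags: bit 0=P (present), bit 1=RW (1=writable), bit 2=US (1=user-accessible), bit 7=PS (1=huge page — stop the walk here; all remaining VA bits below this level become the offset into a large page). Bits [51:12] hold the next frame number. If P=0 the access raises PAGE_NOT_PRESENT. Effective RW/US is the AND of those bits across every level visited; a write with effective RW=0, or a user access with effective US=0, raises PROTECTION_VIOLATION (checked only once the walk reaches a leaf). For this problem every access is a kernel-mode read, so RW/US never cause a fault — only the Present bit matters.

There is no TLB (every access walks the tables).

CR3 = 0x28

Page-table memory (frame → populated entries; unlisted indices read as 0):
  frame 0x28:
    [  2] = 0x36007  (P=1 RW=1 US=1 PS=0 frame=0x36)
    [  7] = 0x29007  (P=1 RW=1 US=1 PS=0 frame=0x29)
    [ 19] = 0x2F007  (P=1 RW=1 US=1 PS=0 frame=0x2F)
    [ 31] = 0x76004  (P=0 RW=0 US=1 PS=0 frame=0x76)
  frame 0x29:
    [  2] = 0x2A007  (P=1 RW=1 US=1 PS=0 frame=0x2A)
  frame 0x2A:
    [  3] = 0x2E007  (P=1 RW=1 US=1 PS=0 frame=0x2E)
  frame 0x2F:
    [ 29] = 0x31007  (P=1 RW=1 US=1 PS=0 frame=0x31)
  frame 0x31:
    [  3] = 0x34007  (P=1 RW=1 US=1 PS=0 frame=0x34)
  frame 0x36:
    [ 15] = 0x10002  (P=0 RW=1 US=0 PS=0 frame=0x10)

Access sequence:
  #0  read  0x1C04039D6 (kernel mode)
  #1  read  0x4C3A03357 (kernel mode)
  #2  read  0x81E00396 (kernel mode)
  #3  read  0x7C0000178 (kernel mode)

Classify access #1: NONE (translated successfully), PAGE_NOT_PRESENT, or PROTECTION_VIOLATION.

Walk each access:
#0 VA=0x1C04039D6 (r,kernel):
  L0 @0x28[7] → 0x29007  P=1,RW=1,US=1,PS=0
  L1 @0x29[2] → 0x2A007  P=1,RW=1,US=1,PS=0
  L2 @0x2A[3] → 0x2E007  P=1,RW=1,US=1,PS=0
  → PA=0x2E9D6  (3 entries read)
#1 VA=0x4C3A03357 (r,kernel):
  L0 @0x28[19] → 0x2F007  P=1,RW=1,US=1,PS=0
  L1 @0x2F[29] → 0x31007  P=1,RW=1,US=1,PS=0
  L2 @0x31[3] → 0x34007  P=1,RW=1,US=1,PS=0
  → PA=0x34357  (3 entries read)
#2 VA=0x81E00396 (r,kernel):
  L0 @0x28[2] → 0x36007  P=1,RW=1,US=1,PS=0
  L1 @0x36[15] → 0x10002  P=0,RW=1,US=0,PS=0
  ✗ PAGE_NOT_PRESENT  [2 reads]
#3 VA=0x7C0000178 (r,kernel):
  L0 @0x28[31] → 0x76004  P=0,RW=0,US=1,PS=0
  ✗ PAGE_NOT_PRESENT  [1 reads]

Access #1 fault: NONE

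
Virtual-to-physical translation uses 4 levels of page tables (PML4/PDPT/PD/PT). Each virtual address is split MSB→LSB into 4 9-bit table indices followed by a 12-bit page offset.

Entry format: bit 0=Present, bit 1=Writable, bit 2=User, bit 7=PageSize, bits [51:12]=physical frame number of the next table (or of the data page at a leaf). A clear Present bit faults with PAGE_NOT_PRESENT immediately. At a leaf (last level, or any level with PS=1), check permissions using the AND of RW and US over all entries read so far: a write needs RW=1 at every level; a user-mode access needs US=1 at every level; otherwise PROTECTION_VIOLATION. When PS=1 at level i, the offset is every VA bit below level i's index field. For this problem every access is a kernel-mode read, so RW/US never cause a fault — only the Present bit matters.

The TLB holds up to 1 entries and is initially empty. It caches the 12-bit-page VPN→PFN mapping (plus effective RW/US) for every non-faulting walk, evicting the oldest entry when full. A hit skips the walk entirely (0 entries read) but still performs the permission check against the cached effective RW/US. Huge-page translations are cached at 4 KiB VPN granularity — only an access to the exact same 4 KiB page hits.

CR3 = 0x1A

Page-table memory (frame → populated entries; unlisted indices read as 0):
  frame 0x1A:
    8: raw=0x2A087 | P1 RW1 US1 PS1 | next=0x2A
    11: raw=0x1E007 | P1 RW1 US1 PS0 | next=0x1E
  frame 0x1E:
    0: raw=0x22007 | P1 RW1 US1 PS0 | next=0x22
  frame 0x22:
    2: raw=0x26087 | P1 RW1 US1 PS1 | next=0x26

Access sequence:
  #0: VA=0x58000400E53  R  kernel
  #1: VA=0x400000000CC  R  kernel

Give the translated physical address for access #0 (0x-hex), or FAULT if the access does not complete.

Walk each access:
#0 VA=0x58000400E53 (r,kernel):
  lvl0: tbl 0x1A, slot 11 ⇒ 0x1E007 (P1/RW1/US1/PS0)
  lvl1: tbl 0x1E, slot 0 ⇒ 0x22007 (P1/RW1/US1/PS0)
  lvl2: tbl 0x22, slot 2 ⇒ 0x26087 (P1/RW1/US1/PS1)
  ✓ 0x26E53 (huge @L2)  — 3 lookups
#1 VA=0x400000000CC (r,kernel):
  lvl0: tbl 0x1A, slot 8 ⇒ 0x2A087 (P1/RW1/US1/PS1)
  ✓ 0x2A0CC (huge @L0)  — 1 lookups

Access #0 PA: 0x26E53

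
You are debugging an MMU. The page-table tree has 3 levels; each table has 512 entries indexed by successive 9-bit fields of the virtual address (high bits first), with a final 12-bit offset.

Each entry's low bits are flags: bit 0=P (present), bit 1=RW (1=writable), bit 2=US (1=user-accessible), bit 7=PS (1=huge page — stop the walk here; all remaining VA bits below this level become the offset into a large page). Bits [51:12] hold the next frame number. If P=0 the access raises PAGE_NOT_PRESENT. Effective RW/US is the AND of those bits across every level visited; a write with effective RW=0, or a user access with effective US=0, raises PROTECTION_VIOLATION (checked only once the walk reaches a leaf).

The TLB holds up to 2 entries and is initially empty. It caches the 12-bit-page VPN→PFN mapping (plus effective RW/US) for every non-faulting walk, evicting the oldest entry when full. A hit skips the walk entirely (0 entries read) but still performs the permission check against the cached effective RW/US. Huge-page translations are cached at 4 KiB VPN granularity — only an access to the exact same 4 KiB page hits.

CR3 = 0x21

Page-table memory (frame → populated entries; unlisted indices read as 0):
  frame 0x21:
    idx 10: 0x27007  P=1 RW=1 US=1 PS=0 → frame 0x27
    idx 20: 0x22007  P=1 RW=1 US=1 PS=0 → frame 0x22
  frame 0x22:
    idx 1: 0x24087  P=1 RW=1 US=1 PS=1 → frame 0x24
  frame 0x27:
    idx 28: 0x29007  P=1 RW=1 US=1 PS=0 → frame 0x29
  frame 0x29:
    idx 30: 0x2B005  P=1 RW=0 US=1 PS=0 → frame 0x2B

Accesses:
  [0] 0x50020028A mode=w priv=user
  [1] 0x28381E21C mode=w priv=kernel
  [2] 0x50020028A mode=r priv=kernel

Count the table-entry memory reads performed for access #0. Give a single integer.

Walk each access:
#0 VA=0x50020028A (w,user):
  [0] read 0x21 idx=20: raw=0x22007 flags P=1 W=1 U=1 S=0
  [1] read 0x22 idx=1: raw=0x24087 flags P=1 W=1 U=1 S=1
  ✓ 0x2428A (huge @L1)  — 2 lookups
#1 VA=0x28381E21C (w,kernel):
  [0] read 0x21 idx=10: raw=0x27007 flags P=1 W=1 U=1 S=0
  [1] read 0x27 idx=28: raw=0x29007 flags P=1 W=1 U=1 S=0
  [2] read 0x29 idx=30: raw=0x2B005 flags P=1 W=0 U=1 S=0
  ✗ PROTECTION_VIOLATION  [3 reads]
#2 VA=0x50020028A (r,kernel):
  TLB hit vpn=0x500200 → PA=0x2428A

Entries read for #0: 2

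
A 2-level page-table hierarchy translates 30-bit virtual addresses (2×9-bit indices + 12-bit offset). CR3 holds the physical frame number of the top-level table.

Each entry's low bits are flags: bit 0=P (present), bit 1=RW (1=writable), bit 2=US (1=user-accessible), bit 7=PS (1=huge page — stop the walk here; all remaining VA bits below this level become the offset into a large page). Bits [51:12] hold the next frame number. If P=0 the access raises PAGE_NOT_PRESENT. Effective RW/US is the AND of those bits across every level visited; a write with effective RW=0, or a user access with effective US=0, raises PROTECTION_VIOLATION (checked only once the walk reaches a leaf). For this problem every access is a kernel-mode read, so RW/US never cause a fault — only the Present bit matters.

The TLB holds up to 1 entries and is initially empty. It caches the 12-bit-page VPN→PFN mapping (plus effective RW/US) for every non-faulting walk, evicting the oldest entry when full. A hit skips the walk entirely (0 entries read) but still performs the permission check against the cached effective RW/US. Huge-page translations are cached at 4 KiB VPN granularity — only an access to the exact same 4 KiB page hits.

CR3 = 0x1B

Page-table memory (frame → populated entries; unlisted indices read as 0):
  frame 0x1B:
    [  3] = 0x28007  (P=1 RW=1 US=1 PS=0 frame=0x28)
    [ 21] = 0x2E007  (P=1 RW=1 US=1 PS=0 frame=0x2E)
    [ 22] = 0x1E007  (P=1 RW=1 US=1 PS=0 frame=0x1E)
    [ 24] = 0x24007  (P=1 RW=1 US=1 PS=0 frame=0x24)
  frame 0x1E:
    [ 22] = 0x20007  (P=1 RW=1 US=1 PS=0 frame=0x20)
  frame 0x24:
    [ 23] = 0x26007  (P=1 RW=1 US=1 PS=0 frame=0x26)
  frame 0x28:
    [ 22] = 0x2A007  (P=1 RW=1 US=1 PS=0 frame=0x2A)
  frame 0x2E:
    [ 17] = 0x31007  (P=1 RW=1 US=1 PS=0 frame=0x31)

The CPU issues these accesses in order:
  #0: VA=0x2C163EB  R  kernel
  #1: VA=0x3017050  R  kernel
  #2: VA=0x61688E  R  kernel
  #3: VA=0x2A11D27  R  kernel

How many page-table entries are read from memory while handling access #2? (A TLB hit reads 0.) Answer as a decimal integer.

Walk each access:
#0 VA=0x2C163EB (r,kernel):
  L0 @0x1B[22] → 0x1E007  P=1,RW=1,US=1,PS=0
  L1 @0x1E[22] → 0x20007  P=1,RW=1,US=1,PS=0
  ⇒ phys 0x203EB  [2 reads]
#1 VA=0x3017050 (r,kernel):
  L0 @0x1B[24] → 0x24007  P=1,RW=1,US=1,PS=0
  L1 @0x24[23] → 0x26007  P=1,RW=1,US=1,PS=0
  ⇒ phys 0x26050  [2 reads]
#2 VA=0x61688E (r,kernel):
  L0 @0x1B[3] → 0x28007  P=1,RW=1,US=1,PS=0
  L1 @0x28[22] → 0x2A007  P=1,RW=1,US=1,PS=0
  ⇒ phys 0x2A88E  [2 reads]
#3 VA=0x2A11D27 (r,kernel):
  L0 @0x1B[21] → 0x2E007  P=1,RW=1,US=1,PS=0
  L1 @0x2E[17] → 0x31007  P=1,RW=1,US=1,PS=0
  ⇒ phys 0x31D27  [2 reads]

Entries read for #2: 2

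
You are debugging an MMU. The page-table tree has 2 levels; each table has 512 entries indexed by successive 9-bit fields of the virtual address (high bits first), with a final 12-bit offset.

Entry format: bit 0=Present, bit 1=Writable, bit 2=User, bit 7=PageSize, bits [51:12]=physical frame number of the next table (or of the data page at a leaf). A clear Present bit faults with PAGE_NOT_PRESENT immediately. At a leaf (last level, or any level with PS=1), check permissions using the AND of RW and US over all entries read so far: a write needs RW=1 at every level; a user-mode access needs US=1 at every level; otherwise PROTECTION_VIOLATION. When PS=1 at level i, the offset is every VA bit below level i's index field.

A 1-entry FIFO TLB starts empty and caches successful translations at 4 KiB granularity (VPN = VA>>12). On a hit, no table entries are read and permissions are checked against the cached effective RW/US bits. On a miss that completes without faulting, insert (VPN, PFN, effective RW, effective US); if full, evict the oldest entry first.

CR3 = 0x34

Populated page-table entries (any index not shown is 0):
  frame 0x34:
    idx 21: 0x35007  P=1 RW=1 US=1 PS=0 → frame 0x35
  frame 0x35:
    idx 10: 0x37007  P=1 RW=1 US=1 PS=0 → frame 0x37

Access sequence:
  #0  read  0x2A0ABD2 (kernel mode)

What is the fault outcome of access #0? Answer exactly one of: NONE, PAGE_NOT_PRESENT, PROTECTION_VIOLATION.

Per-access translation:
#0 VA=0x2A0ABD2 (r,kernel):
  lvl0: tbl 0x34, slot 21 ⇒ 0x35007 (P1/RW1/US1/PS0)
  lvl1: tbl 0x35, slot 10 ⇒ 0x37007 (P1/RW1/US1/PS0)
  ✓ 0x37BD2  — 2 lookups

Access #0 fault: NONE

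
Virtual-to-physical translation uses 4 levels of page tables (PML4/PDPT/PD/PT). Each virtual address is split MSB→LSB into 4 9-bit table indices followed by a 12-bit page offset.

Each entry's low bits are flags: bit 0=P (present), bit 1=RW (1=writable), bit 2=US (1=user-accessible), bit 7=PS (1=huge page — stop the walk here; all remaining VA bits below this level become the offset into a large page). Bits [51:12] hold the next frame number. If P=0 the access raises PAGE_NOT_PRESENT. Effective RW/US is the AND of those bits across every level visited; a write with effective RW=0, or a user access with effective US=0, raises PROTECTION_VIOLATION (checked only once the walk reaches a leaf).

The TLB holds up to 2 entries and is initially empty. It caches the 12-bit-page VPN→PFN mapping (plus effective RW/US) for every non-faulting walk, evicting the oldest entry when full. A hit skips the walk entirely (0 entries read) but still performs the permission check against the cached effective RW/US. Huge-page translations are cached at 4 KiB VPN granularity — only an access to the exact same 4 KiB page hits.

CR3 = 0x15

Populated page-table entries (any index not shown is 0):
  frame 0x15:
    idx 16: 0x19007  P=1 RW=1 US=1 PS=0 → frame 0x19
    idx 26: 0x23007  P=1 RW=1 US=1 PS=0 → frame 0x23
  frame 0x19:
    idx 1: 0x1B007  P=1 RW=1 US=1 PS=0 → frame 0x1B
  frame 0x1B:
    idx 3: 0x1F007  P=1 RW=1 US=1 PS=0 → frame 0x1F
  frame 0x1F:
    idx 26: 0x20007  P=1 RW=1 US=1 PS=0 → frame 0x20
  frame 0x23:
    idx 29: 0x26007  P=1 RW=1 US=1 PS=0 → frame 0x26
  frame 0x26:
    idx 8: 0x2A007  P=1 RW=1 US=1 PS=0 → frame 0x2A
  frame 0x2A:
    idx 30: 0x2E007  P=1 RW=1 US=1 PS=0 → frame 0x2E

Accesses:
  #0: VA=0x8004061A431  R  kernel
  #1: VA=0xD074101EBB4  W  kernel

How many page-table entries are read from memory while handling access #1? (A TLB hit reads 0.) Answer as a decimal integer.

Per-access translation:
#0 VA=0x8004061A431 (r,kernel):
  lvl0: tbl 0x15, slot 16 ⇒ 0x19007 (P1/RW1/US1/PS0)
  lvl1: tbl 0x19, slot 1 ⇒ 0x1B007 (P1/RW1/US1/PS0)
  lvl2: tbl 0x1B, slot 3 ⇒ 0x1F007 (P1/RW1/US1/PS0)
  lvl3: tbl 0x1F, slot 26 ⇒ 0x20007 (P1/RW1/US1/PS0)
  → PA=0x20431  (4 entries read)
#1 VA=0xD074101EBB4 (w,kernel):
  lvl0: tbl 0x15, slot 26 ⇒ 0x23007 (P1/RW1/US1/PS0)
  lvl1: tbl 0x23, slot 29 ⇒ 0x26007 (P1/RW1/US1/PS0)
  lvl2: tbl 0x26, slot 8 ⇒ 0x2A007 (P1/RW1/US1/PS0)
  lvl3: tbl 0x2A, slot 30 ⇒ 0x2E007 (P1/RW1/US1/PS0)
  → PA=0x2EBB4  (4 entries read)

Entries read for #1: 4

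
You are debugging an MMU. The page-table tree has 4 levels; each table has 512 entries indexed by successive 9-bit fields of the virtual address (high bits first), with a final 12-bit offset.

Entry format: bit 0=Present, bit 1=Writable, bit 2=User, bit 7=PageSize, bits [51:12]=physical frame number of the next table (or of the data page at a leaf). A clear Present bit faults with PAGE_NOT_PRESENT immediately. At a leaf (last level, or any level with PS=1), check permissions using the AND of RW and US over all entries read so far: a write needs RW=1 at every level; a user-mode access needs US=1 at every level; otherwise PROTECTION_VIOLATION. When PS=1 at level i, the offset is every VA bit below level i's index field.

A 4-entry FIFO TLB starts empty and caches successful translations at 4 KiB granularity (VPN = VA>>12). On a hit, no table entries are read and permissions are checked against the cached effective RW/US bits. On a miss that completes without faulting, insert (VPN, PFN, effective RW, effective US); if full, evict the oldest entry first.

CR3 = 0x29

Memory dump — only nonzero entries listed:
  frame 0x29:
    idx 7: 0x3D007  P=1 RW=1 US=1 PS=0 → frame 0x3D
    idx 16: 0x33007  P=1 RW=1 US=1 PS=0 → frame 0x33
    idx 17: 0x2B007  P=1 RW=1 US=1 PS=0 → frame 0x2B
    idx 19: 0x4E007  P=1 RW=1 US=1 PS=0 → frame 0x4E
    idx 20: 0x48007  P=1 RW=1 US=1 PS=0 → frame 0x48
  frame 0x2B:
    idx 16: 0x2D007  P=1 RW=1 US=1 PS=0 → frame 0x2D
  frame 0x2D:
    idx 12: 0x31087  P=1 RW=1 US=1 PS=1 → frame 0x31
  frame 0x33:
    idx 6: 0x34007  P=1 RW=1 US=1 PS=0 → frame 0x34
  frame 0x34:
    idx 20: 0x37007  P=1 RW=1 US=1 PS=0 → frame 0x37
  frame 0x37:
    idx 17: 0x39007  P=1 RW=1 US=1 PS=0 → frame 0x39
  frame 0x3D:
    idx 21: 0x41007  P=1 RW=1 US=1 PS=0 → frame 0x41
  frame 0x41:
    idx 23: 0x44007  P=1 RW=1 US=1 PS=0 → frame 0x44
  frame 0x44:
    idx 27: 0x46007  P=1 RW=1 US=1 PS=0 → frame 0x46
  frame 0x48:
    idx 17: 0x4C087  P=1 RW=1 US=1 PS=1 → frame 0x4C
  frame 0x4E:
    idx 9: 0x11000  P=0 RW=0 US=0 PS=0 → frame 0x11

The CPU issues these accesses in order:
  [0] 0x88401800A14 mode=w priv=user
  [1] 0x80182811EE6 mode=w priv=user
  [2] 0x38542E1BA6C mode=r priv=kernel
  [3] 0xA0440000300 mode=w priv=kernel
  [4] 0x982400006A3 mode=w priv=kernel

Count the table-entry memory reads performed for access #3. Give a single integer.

Walk each access:
#0 VA=0x88401800A14 (w,user):
  L0: frame=0x29 idx=17 entry=0x2B007 [P=1 RW=1 US=1 PS=0]
  L1: frame=0x2B idx=16 entry=0x2D007 [P=1 RW=1 US=1 PS=0]
  L2: frame=0x2D idx=12 entry=0x31087 [P=1 RW=1 US=1 PS=1]
  → PA=0x31A14 (huge @L2)  (3 entries read)
#1 VA=0x80182811EE6 (w,user):
  L0: frame=0x29 idx=16 entry=0x33007 [P=1 RW=1 US=1 PS=0]
  L1: frame=0x33 idx=6 entry=0x34007 [P=1 RW=1 US=1 PS=0]
  L2: frame=0x34 idx=20 entry=0x37007 [P=1 RW=1 US=1 PS=0]
  L3: frame=0x37 idx=17 entry=0x39007 [P=1 RW=1 US=1 PS=0]
  → PA=0x39EE6  (4 entries read)
#2 VA=0x38542E1BA6C (r,kernel):
  L0: frame=0x29 idx=7 entry=0x3D007 [P=1 RW=1 US=1 PS=0]
  L1: frame=0x3D idx=21 entry=0x41007 [P=1 RW=1 US=1 PS=0]
  L2: frame=0x41 idx=23 entry=0x44007 [P=1 RW=1 US=1 PS=0]
  L3: frame=0x44 idx=27 entry=0x46007 [P=1 RW=1 US=1 PS=0]
  → PA=0x46A6C  (4 entries read)
#3 VA=0xA0440000300 (w,kernel):
  L0: frame=0x29 idx=20 entry=0x48007 [P=1 RW=1 US=1 PS=0]
  L1: frame=0x48 idx=17 entry=0x4C087 [P=1 RW=1 US=1 PS=1]
  → PA=0x4C300 (huge @L1)  (2 entries read)
#4 VA=0x982400006A3 (w,kernel):
  L0: frame=0x29 idx=19 entry=0x4E007 [P=1 RW=1 US=1 PS=0]
  L1: frame=0x4E idx=9 entry=0x11000 [P=0 RW=0 US=0 PS=0]
  ✗ PAGE_NOT_PRESENT  [2 reads]

Entries read for #3: 2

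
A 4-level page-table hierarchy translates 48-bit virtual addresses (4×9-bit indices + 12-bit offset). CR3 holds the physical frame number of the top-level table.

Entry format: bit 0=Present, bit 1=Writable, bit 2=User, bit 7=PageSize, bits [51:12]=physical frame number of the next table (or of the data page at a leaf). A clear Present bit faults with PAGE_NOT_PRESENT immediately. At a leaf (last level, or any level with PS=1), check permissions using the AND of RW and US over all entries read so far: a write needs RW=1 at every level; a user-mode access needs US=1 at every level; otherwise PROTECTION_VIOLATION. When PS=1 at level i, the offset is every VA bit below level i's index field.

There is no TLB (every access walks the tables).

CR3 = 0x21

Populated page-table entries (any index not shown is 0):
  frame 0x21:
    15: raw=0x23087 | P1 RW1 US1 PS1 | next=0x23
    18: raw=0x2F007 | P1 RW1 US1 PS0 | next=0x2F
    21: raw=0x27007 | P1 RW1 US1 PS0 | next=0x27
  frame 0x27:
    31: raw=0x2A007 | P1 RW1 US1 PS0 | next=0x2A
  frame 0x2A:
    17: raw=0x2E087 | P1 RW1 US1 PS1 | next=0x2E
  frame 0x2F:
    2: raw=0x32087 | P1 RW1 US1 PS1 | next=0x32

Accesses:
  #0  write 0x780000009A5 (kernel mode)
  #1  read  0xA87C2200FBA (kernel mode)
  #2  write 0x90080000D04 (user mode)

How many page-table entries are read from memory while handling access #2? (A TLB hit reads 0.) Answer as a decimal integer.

Walk each access:
#0 VA=0x780000009A5 (w,kernel):
  L0 @0x21[15] → 0x23087  P=1,RW=1,US=1,PS=1
  ⇒ phys 0x239A5 (huge @L0)  [1 reads]
#1 VA=0xA87C2200FBA (r,kernel):
  L0 @0x21[21] → 0x27007  P=1,RW=1,US=1,PS=0
  L1 @0x27[31] → 0x2A007  P=1,RW=1,US=1,PS=0
  L2 @0x2A[17] → 0x2E087  P=1,RW=1,US=1,PS=1
  ⇒ phys 0x2EFBA (huge @L2)  [3 reads]
#2 VA=0x90080000D04 (w,user):
  L0 @0x21[18] → 0x2F007  P=1,RW=1,US=1,PS=0
  L1 @0x2F[2] → 0x32087  P=1,RW=1,US=1,PS=1
  ⇒ phys 0x32D04 (huge @L1)  [2 reads]

Entries read for #2: 2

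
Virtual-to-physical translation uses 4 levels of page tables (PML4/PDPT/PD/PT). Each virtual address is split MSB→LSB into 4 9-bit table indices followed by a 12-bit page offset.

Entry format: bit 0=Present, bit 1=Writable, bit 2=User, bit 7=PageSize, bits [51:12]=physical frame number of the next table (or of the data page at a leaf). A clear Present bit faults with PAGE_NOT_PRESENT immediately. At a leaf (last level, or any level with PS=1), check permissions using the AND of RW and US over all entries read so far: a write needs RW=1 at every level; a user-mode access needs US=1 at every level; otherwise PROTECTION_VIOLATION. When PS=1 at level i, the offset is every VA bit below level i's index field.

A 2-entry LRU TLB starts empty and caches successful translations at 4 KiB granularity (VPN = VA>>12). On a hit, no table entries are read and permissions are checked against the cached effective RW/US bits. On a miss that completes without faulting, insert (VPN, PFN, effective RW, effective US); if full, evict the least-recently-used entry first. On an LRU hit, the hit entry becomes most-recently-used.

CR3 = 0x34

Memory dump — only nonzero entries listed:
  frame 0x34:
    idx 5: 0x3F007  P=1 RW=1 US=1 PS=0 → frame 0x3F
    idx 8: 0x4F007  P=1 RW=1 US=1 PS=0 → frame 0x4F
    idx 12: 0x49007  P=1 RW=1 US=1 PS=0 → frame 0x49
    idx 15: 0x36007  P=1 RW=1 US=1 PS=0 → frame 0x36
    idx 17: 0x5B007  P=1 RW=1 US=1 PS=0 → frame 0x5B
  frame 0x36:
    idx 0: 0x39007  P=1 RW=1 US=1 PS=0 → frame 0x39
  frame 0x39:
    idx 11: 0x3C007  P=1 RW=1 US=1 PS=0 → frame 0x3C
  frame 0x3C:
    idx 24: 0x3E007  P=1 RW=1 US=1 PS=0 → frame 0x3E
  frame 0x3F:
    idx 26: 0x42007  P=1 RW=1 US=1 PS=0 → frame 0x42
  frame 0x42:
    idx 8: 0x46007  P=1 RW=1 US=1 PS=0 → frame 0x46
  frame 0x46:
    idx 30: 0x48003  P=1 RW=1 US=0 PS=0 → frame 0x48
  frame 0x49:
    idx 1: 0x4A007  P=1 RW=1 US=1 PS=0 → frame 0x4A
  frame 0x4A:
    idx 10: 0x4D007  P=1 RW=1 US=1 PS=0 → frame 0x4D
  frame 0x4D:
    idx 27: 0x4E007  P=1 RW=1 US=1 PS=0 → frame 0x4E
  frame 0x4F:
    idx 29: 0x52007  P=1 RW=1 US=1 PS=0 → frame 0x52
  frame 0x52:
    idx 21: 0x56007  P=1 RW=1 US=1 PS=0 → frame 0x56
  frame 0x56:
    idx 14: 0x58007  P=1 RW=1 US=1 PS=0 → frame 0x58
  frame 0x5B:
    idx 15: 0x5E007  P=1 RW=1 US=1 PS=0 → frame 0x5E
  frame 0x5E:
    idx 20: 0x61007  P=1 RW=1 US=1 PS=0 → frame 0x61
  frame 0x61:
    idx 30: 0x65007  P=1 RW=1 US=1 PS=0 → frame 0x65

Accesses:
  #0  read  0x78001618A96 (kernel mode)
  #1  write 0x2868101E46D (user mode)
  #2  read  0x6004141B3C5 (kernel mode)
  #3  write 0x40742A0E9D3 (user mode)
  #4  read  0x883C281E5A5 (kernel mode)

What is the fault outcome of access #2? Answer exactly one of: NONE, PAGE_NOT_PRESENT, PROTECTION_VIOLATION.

Trace:
#0 VA=0x78001618A96 (r,kernel):
  lvl0: tbl 0x34, slot 15 ⇒ 0x36007 (P1/RW1/US1/PS0)
  lvl1: tbl 0x36, slot 0 ⇒ 0x39007 (P1/RW1/US1/PS0)
  lvl2: tbl 0x39, slot 11 ⇒ 0x3C007 (P1/RW1/US1/PS0)
  lvl3: tbl 0x3C, slot 24 ⇒ 0x3E007 (P1/RW1/US1/PS0)
  ⇒ phys 0x3EA96  [4 reads]
#1 VA=0x2868101E46D (w,user):
  lvl0: tbl 0x34, slot 5 ⇒ 0x3F007 (P1/RW1/US1/PS0)
  lvl1: tbl 0x3F, slot 26 ⇒ 0x42007 (P1/RW1/US1/PS0)
  lvl2: tbl 0x42, slot 8 ⇒ 0x46007 (P1/RW1/US1/PS0)
  lvl3: tbl 0x46, slot 30 ⇒ 0x48003 (P1/RW1/US0/PS0)
  → PROTECTION_VIOLATION  (4 entries read)
#2 VA=0x6004141B3C5 (r,kernel):
  lvl0: tbl 0x34, slot 12 ⇒ 0x49007 (P1/RW1/US1/PS0)
  lvl1: tbl 0x49, slot 1 ⇒ 0x4A007 (P1/RW1/US1/PS0)
  lvl2: tbl 0x4A, slot 10 ⇒ 0x4D007 (P1/RW1/US1/PS0)
  lvl3: tbl 0x4D, slot 27 ⇒ 0x4E007 (P1/RW1/US1/PS0)
  ⇒ phys 0x4E3C5  [4 reads]
#3 VA=0x40742A0E9D3 (w,user):
  lvl0: tbl 0x34, slot 8 ⇒ 0x4F007 (P1/RW1/US1/PS0)
  lvl1: tbl 0x4F, slot 29 ⇒ 0x52007 (P1/RW1/US1/PS0)
  lvl2: tbl 0x52, slot 21 ⇒ 0x56007 (P1/RW1/US1/PS0)
  lvl3: tbl 0x56, slot 14 ⇒ 0x58007 (P1/RW1/US1/PS0)
  ⇒ phys 0x589D3  [4 reads]
#4 VA=0x883C281E5A5 (r,kernel):
  lvl0: tbl 0x34, slot 17 ⇒ 0x5B007 (P1/RW1/US1/PS0)
  lvl1: tbl 0x5B, slot 15 ⇒ 0x5E007 (P1/RW1/US1/PS0)
  lvl2: tbl 0x5E, slot 20 ⇒ 0x61007 (P1/RW1/US1/PS0)
  lvl3: tbl 0x61, slot 30 ⇒ 0x65007 (P1/RW1/US1/PS0)
  ⇒ phys 0x655A5  [4 reads]

Access #2 fault: NONE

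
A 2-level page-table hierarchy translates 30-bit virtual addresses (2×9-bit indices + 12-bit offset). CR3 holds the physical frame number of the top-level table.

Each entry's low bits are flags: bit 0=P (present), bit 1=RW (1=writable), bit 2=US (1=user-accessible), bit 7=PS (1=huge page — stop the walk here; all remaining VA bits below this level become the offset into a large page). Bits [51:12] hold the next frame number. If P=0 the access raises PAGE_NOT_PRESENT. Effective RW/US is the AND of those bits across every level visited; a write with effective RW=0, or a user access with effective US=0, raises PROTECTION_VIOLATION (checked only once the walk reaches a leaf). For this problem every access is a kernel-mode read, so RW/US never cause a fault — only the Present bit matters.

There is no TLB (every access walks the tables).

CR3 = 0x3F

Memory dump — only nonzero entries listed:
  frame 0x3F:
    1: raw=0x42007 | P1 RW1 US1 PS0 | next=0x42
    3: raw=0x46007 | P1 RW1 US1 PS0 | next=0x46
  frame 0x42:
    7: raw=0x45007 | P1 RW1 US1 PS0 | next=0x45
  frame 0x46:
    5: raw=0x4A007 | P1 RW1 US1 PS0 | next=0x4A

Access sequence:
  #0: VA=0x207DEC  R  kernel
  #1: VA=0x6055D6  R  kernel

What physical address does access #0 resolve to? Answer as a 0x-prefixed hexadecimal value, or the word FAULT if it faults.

Trace:
#0 VA=0x207DEC (r,kernel):
  lvl0: tbl 0x3F, slot 1 ⇒ 0x42007 (P1/RW1/US1/PS0)
  lvl1: tbl 0x42, slot 7 ⇒ 0x45007 (P1/RW1/US1/PS0)
  ⇒ phys 0x45DEC  [2 reads]
#1 VA=0x6055D6 (r,kernel):
  lvl0: tbl 0x3F, slot 3 ⇒ 0x46007 (P1/RW1/US1/PS0)
  lvl1: tbl 0x46, slot 5 ⇒ 0x4A007 (P1/RW1/US1/PS0)
  ⇒ phys 0x4A5D6  [2 reads]

Access #0 PA: 0x45DEC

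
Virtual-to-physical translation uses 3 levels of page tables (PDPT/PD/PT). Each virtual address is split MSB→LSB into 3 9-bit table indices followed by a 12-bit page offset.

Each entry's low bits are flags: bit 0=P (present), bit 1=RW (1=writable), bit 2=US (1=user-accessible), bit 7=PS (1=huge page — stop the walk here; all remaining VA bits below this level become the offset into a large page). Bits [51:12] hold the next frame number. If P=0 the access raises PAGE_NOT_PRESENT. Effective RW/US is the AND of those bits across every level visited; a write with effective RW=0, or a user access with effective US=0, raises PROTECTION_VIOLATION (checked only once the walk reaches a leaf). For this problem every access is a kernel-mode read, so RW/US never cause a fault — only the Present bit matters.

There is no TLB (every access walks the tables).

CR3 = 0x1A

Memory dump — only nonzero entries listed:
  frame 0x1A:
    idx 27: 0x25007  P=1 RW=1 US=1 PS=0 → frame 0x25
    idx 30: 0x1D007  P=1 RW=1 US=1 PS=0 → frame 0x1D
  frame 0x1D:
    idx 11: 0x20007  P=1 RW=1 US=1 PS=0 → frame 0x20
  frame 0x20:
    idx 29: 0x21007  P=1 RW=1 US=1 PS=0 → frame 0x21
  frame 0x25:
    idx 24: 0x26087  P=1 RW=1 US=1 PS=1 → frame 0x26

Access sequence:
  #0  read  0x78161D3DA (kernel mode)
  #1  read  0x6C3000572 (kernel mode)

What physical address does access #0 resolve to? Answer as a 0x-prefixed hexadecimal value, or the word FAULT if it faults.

Per-access translation:
#0 VA=0x78161D3DA (r,kernel):
  [0] read 0x1A idx=30: raw=0x1D007 flags P=1 W=1 U=1 S=0
  [1] read 0x1D idx=11: raw=0x20007 flags P=1 W=1 U=1 S=0
  [2] read 0x20 idx=29: raw=0x21007 flags P=1 W=1 U=1 S=0
  → PA=0x213DA  (3 entries read)
#1 VA=0x6C3000572 (r,kernel):
  [0] read 0x1A idx=27: raw=0x25007 flags P=1 W=1 U=1 S=0
  [1] read 0x25 idx=24: raw=0x26087 flags P=1 W=1 U=1 S=1
  → PA=0x26572 (huge @L1)  (2 entries read)

Access #0 PA: 0x213DA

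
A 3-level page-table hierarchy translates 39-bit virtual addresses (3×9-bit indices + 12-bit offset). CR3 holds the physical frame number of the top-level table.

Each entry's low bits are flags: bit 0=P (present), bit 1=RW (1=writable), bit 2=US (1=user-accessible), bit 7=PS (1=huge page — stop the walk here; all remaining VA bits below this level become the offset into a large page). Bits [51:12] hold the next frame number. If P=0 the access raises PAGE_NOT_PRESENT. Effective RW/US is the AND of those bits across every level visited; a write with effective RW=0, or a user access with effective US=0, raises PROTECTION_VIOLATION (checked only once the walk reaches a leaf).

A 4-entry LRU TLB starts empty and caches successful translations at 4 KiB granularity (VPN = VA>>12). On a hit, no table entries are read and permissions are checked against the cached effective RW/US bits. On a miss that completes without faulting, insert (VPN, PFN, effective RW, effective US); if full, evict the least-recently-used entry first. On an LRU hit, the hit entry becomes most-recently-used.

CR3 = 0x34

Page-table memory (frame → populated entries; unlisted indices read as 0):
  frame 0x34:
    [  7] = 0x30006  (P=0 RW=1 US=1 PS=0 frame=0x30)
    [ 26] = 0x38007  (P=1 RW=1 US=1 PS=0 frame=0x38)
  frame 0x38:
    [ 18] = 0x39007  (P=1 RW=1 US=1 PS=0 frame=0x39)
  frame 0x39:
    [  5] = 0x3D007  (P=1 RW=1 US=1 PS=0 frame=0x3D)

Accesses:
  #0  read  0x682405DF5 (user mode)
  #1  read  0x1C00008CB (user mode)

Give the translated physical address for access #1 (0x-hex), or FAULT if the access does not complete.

Walk each access:
#0 VA=0x682405DF5 (r,user):
  L0 @0x34[26] → 0x38007  P=1,RW=1,US=1,PS=0
  L1 @0x38[18] → 0x39007  P=1,RW=1,US=1,PS=0
  L2 @0x39[5] → 0x3D007  P=1,RW=1,US=1,PS=0
  ⇒ phys 0x3DDF5  [3 reads]
#1 VA=0x1C00008CB (r,user):
  L0 @0x34[7] → 0x30006  P=0,RW=1,US=1,PS=0
  → PAGE_NOT_PRESENT  (1 entries read)

Access #1 PA: FAULT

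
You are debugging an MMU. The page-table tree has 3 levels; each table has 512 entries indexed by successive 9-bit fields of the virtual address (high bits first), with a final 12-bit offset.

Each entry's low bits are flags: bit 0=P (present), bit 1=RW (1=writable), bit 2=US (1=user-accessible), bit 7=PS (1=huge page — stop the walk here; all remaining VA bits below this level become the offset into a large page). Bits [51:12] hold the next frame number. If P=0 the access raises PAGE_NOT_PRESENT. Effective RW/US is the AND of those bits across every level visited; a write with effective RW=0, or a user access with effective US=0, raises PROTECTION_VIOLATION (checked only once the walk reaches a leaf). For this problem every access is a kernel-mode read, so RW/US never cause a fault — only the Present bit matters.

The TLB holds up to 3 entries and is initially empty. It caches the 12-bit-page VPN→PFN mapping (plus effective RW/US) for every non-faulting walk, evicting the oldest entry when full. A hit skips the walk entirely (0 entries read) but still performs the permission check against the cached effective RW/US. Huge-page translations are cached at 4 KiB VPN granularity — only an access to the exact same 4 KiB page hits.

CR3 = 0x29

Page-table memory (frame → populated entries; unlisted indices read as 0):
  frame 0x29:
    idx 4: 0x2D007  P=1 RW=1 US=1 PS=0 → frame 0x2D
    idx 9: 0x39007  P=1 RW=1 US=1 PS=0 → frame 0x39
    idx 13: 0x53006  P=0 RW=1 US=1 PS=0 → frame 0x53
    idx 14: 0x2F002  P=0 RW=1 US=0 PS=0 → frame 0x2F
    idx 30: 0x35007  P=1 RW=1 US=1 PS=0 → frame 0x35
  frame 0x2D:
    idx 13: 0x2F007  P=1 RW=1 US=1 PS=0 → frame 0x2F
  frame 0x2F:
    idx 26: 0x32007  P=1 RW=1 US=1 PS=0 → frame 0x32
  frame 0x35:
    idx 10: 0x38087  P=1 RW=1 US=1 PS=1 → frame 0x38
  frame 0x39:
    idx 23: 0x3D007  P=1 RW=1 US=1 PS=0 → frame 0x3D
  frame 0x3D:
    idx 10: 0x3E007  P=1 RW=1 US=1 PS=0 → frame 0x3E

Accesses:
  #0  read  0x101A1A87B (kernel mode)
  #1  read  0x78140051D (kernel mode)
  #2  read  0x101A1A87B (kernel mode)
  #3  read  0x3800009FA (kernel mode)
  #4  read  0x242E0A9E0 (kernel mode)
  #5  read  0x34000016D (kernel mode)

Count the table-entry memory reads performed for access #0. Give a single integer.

Per-access translation:
#0 VA=0x101A1A87B (r,kernel):
  lvl0: tbl 0x29, slot 4 ⇒ 0x2D007 (P1/RW1/US1/PS0)
  lvl1: tbl 0x2D, slot 13 ⇒ 0x2F007 (P1/RW1/US1/PS0)
  lvl2: tbl 0x2F, slot 26 ⇒ 0x32007 (P1/RW1/US1/PS0)
  → PA=0x3287B  (3 entries read)
#1 VA=0x78140051D (r,kernel):
  lvl0: tbl 0x29, slot 30 ⇒ 0x35007 (P1/RW1/US1/PS0)
  lvl1: tbl 0x35, slot 10 ⇒ 0x38087 (P1/RW1/US1/PS1)
  → PA=0x3851D (huge @L1)  (2 entries read)
#2 VA=0x101A1A87B (r,kernel):
  TLB hit vpn=0x101A1A → PA=0x3287B
#3 VA=0x3800009FA (r,kernel):
  lvl0: tbl 0x29, slot 14 ⇒ 0x2F002 (P0/RW1/US0/PS0)
  → PAGE_NOT_PRESENT  (1 entries read)
#4 VA=0x242E0A9E0 (r,kernel):
  lvl0: tbl 0x29, slot 9 ⇒ 0x39007 (P1/RW1/US1/PS0)
  lvl1: tbl 0x39, slot 23 ⇒ 0x3D007 (P1/RW1/US1/PS0)
  lvl2: tbl 0x3D, slot 10 ⇒ 0x3E007 (P1/RW1/US1/PS0)
  → PA=0x3E9E0  (3 entries read)
#5 VA=0x34000016D (r,kernel):
  lvl0: tbl 0x29, slot 13 ⇒ 0x53006 (P0/RW1/US1/PS0)
  → PAGE_NOT_PRESENT  (1 entries read)

Entries read for #0: 3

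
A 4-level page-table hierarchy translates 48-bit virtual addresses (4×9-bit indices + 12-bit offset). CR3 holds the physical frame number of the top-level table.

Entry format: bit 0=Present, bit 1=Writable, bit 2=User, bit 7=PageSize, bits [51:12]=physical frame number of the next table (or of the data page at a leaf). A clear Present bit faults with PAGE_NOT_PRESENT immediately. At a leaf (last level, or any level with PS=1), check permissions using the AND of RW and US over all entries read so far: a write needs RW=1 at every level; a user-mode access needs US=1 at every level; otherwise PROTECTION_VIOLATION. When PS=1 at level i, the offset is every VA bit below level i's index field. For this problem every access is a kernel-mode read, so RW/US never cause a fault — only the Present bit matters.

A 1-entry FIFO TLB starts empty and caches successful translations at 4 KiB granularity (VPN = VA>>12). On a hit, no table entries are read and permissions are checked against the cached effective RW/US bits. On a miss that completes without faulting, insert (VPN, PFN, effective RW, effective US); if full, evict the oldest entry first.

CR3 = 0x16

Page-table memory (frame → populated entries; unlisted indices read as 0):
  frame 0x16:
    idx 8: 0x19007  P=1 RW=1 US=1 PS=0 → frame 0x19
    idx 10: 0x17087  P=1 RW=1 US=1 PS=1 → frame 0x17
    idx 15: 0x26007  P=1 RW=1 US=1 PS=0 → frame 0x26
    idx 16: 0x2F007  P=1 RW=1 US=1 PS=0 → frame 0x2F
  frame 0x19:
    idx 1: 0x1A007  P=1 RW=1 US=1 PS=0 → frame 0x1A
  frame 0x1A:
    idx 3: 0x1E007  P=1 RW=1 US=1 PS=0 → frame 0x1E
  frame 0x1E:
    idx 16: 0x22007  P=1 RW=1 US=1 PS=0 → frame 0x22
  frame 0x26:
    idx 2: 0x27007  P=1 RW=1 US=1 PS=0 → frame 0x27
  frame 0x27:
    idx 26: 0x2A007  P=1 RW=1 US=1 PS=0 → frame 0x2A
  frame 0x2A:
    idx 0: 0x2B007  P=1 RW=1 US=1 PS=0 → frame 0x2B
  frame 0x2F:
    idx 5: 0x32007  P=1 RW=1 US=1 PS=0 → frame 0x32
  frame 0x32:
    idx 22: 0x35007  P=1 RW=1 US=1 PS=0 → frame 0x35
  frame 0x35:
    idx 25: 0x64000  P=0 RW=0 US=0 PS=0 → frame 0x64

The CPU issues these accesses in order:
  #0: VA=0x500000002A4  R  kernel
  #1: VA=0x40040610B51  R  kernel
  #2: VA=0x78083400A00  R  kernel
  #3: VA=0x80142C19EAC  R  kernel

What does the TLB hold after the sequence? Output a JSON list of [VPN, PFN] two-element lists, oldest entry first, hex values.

Per-access translation:
#0 VA=0x500000002A4 (r,kernel):
  L0 @0x16[10] → 0x17087  P=1,RW=1,US=1,PS=1
  ✓ 0x172A4 (huge @L0)  — 1 lookups
#1 VA=0x40040610B51 (r,kernel):
  L0 @0x16[8] → 0x19007  P=1,RW=1,US=1,PS=0
  L1 @0x19[1] → 0x1A007  P=1,RW=1,US=1,PS=0
  L2 @0x1A[3] → 0x1E007  P=1,RW=1,US=1,PS=0
  L3 @0x1E[16] → 0x22007  P=1,RW=1,US=1,PS=0
  ✓ 0x22B51  — 4 lookups
#2 VA=0x78083400A00 (r,kernel):
  L0 @0x16[15] → 0x26007  P=1,RW=1,US=1,PS=0
  L1 @0x26[2] → 0x27007  P=1,RW=1,US=1,PS=0
  L2 @0x27[26] → 0x2A007  P=1,RW=1,US=1,PS=0
  L3 @0x2A[0] → 0x2B007  P=1,RW=1,US=1,PS=0
  ✓ 0x2BA00  — 4 lookups
#3 VA=0x80142C19EAC (r,kernel):
  L0 @0x16[16] → 0x2F007  P=1,RW=1,US=1,PS=0
  L1 @0x2F[5] → 0x32007  P=1,RW=1,US=1,PS=0
  L2 @0x32[22] → 0x35007  P=1,RW=1,US=1,PS=0
  L3 @0x35[25] → 0x64000  P=0,RW=0,US=0,PS=0
  → PAGE_NOT_PRESENT  (4 entries read)

TLB: [["0x78083400", "0x2B"]]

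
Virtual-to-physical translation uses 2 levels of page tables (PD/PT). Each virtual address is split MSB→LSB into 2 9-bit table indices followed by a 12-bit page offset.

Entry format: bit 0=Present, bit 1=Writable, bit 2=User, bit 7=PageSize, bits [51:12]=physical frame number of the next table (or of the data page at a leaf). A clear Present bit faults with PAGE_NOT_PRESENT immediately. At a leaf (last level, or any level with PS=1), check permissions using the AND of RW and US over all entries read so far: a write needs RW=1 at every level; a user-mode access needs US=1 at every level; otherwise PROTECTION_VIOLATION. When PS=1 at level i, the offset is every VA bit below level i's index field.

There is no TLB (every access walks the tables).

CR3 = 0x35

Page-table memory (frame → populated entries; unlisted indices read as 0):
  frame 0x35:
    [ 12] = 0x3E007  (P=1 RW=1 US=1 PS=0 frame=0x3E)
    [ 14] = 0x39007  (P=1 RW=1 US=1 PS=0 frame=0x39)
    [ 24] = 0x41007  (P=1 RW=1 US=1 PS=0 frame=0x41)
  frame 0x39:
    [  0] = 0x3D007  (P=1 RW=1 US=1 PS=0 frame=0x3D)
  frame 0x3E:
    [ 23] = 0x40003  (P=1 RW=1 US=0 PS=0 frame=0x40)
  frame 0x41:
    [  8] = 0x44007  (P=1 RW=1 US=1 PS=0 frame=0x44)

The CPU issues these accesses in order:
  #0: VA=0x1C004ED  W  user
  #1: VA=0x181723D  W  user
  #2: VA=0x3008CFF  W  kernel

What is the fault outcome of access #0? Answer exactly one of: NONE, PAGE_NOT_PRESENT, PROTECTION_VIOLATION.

Per-access translation:
#0 VA=0x1C004ED (w,user):
  lvl0: tbl 0x35, slot 14 ⇒ 0x39007 (P1/RW1/US1/PS0)
  lvl1: tbl 0x39, slot 0 ⇒ 0x3D007 (P1/RW1/US1/PS0)
  ✓ 0x3D4ED  — 2 lookups
#1 VA=0x181723D (w,user):
  lvl0: tbl 0x35, slot 12 ⇒ 0x3E007 (P1/RW1/US1/PS0)
  lvl1: tbl 0x3E, slot 23 ⇒ 0x40003 (P1/RW1/US0/PS0)
  ⇒ fault: PROTECTION_VIOLATION  — 2 lookups
#2 VA=0x3008CFF (w,kernel):
  lvl0: tbl 0x35, slot 24 ⇒ 0x41007 (P1/RW1/US1/PS0)
  lvl1: tbl 0x41, slot 8 ⇒ 0x44007 (P1/RW1/US1/PS0)
  ✓ 0x44CFF  — 2 lookups

Access #0 fault: NONE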